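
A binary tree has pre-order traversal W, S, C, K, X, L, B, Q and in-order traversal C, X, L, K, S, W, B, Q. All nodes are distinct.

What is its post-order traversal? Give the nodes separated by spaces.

L X K C S Q B W

The first element of pre-order is the root; it splits in-order into left and right subtrees.
Root W: left subtree has 5 nodes {C, X, L, K, S}, right has 2 {B, Q}.
  Root S: left subtree has 4 nodes {C, X, L, K}, right has 0 { }.
    Root C: left subtree has 0 nodes { }, right has 3 {X, L, K}.
      Root K: left subtree has 2 nodes {X, L}, right has 0 { }.
        Root X: left subtree has 0 nodes { }, right has 1 {L}.
  Root B: left subtree has 0 nodes { }, right has 1 {Q}.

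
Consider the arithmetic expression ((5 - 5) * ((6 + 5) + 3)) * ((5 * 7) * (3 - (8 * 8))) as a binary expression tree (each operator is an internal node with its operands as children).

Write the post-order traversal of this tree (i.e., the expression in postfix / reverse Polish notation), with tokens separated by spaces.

5 5 - 6 5 + 3 + * 5 7 * 3 8 8 * - * *

Post-order on an expression tree gives postfix notation: for each operator, emit left operand, right operand, then the operator.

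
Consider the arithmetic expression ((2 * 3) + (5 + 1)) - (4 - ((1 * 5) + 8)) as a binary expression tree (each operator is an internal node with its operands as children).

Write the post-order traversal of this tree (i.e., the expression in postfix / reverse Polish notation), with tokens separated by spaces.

2 3 * 5 1 + + 4 1 5 * 8 + - -

Post-order on an expression tree gives postfix notation: for each operator, emit left operand, right operand, then the operator.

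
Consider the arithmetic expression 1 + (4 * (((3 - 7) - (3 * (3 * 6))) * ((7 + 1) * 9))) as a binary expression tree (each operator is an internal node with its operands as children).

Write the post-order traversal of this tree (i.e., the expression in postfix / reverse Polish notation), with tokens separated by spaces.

1 4 3 7 - 3 3 6 * * - 7 1 + 9 * * * +

Post-order on an expression tree gives postfix notation: for each operator, emit left operand, right operand, then the operator.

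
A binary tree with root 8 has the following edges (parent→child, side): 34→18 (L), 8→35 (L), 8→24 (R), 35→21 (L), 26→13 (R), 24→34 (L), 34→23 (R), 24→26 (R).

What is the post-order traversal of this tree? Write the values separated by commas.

21, 35, 18, 23, 34, 13, 26, 24, 8

Post-order visits the left subtree, then the right subtree, then the node.
At 8: go left to 35.
  At 35: go left to 21.
    21 is a leaf — visit 21.
  At 35: no right child.
  Visit 35.
At 8: go right to 24.
  At 24: go left to 34.
    At 34: go left to 18.
      18 is a leaf — visit 18.
    At 34: go right to 23.
      23 is a leaf — visit 23.
    Visit 34.
  At 24: go right to 26.
    At 26: no left child.
    At 26: go right to 13.
      13 is a leaf — visit 13.
    Visit 26.
  Visit 24.
Visit 8.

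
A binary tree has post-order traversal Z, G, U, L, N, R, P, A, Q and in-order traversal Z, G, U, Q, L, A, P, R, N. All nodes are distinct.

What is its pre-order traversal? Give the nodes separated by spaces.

The last element of post-order is the root; it splits in-order into left and right subtrees.
Root Q: left subtree has 3 nodes {Z, G, U}, right has 5 {L, A, P, R, N}.
  Root U: left subtree has 2 nodes {Z, G}, right has 0 { }.
    Root G: left subtree has 1 node {Z}, right has 0 { }.
  Root A: left subtree has 1 node {L}, right has 3 {P, R, N}.
    Root P: left subtree has 0 nodes { }, right has 2 {R, N}.
      Root R: left subtree has 0 nodes { }, right has 1 {N}.

Q U G Z A L P R N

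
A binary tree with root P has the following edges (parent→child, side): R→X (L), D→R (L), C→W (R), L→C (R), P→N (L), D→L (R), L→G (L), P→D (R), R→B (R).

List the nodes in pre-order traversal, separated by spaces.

P N D R X B L G C W

Pre-order visits the node, then its left subtree, then its right subtree.
Visit P.
At P: go left to N.
  N is a leaf — visit N.
At P: go right to D.
  Visit D.
  At D: go left to R.
    Visit R.
    At R: go left to X.
      X is a leaf — visit X.
    At R: go right to B.
      B is a leaf — visit B.
  At D: go right to L.
    Visit L.
    At L: go left to G.
      G is a leaf — visit G.
    At L: go right to C.
      Visit C.
      At C: no left child.
      At C: go right to W.
        W is a leaf — visit W.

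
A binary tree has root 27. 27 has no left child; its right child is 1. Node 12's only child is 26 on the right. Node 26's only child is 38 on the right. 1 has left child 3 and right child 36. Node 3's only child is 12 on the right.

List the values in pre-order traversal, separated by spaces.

Pre-order visits the node, then its left subtree, then its right subtree.
Visit 27.
At 27: no left child.
At 27: go right to 1.
  Visit 1.
  At 1: go left to 3.
    Visit 3.
    At 3: no left child.
    At 3: go right to 12.
      Visit 12.
      At 12: no left child.
      At 12: go right to 26.
        Visit 26.
        At 26: no left child.
        At 26: go right to 38.
          38 is a leaf — visit 38.
  At 1: go right to 36.
    36 is a leaf — visit 36.

27 1 3 12 26 38 36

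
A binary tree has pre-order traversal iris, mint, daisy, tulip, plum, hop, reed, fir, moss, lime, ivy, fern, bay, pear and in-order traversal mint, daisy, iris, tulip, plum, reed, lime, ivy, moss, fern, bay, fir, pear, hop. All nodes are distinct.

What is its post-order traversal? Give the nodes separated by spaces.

daisy mint ivy lime bay fern moss pear fir reed hop plum tulip iris

The first element of pre-order is the root; it splits in-order into left and right subtrees.
Root iris: left subtree has 2 nodes {mint, daisy}, right has 11 {tulip, plum, reed, lime, ivy, moss, fern, bay, fir, pear, hop}.
  Root mint: left subtree has 0 nodes { }, right has 1 {daisy}.
  Root tulip: left subtree has 0 nodes { }, right has 10 {plum, reed, lime, ivy, moss, fern, bay, fir, pear, hop}.
    Root plum: left subtree has 0 nodes { }, right has 9 {reed, lime, ivy, moss, fern, bay, fir, pear, hop}.
      Root hop: left subtree has 8 nodes {reed, lime, ivy, moss, fern, bay, fir, pear}, right has 0 { }.
        Root reed: left subtree has 0 nodes { }, right has 7 {lime, ivy, moss, fern, bay, fir, pear}.
          Root fir: left subtree has 5 nodes {lime, ivy, moss, fern, bay}, right has 1 {pear}.
            Root moss: left subtree has 2 nodes {lime, ivy}, right has 2 {fern, bay}.
              Root lime: left subtree has 0 nodes { }, right has 1 {ivy}.
              Root fern: left subtree has 0 nodes { }, right has 1 {bay}.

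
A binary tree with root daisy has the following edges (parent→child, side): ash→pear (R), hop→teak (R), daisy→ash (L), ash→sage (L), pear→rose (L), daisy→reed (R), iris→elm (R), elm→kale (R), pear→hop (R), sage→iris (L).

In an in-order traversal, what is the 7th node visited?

In-order visits the left subtree, then the node, then the right subtree.
At daisy: go left to ash.
  At ash: go left to sage.
    At sage: go left to iris.
      At iris: no left child.
      Visit iris.
      At iris: go right to elm.
        At elm: no left child.
        Visit elm.
        At elm: go right to kale.
          kale is a leaf — visit kale.
    Visit sage.
    At sage: no right child.
  Visit ash.
  At ash: go right to pear.
    At pear: go left to rose.
      rose is a leaf — visit rose.
    Visit pear.
    At pear: go right to hop.
      At hop: no left child.
      Visit hop.
      At hop: go right to teak.
        teak is a leaf — visit teak.
Visit daisy.
At daisy: go right to reed.
  reed is a leaf — visit reed.
Full in-order sequence: iris, elm, kale, sage, ash, rose, pear, hop, teak, daisy, reed.

pear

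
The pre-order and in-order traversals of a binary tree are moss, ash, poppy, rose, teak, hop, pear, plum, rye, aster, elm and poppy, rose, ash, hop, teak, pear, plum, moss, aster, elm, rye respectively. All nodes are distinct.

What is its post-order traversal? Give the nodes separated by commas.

The first element of pre-order is the root; it splits in-order into left and right subtrees.
Root moss: left subtree has 7 nodes {poppy, rose, ash, hop, teak, pear, plum}, right has 3 {aster, elm, rye}.
  Root ash: left subtree has 2 nodes {poppy, rose}, right has 4 {hop, teak, pear, plum}.
    Root poppy: left subtree has 0 nodes { }, right has 1 {rose}.
    Root teak: left subtree has 1 node {hop}, right has 2 {pear, plum}.
      Root pear: left subtree has 0 nodes { }, right has 1 {plum}.
  Root rye: left subtree has 2 nodes {aster, elm}, right has 0 { }.
    Root aster: left subtree has 0 nodes { }, right has 1 {elm}.

rose, poppy, hop, plum, pear, teak, ash, elm, aster, rye, moss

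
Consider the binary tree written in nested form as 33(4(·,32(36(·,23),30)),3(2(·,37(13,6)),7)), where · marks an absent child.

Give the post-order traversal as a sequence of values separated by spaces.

Post-order visits the left subtree, then the right subtree, then the node.
At 33: go left to 4.
  At 4: no left child.
  At 4: go right to 32.
    At 32: go left to 36.
      At 36: no left child.
      At 36: go right to 23.
        23 is a leaf — visit 23.
      Visit 36.
    At 32: go right to 30.
      30 is a leaf — visit 30.
    Visit 32.
  Visit 4.
At 33: go right to 3.
  At 3: go left to 2.
    At 2: no left child.
    At 2: go right to 37.
      At 37: go left to 13.
        13 is a leaf — visit 13.
      At 37: go right to 6.
        6 is a leaf — visit 6.
      Visit 37.
    Visit 2.
  At 3: go right to 7.
    7 is a leaf — visit 7.
  Visit 3.
Visit 33.

23 36 30 32 4 13 6 37 2 7 3 33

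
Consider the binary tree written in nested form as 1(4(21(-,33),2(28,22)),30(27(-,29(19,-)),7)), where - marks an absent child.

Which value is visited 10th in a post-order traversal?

Post-order visits the left subtree, then the right subtree, then the node.
At 1: go left to 4.
  At 4: go left to 21.
    At 21: no left child.
    At 21: go right to 33.
      33 is a leaf — visit 33.
    Visit 21.
  At 4: go right to 2.
    At 2: go left to 28.
      28 is a leaf — visit 28.
    At 2: go right to 22.
      22 is a leaf — visit 22.
    Visit 2.
  Visit 4.
At 1: go right to 30.
  At 30: go left to 27.
    At 27: no left child.
    At 27: go right to 29.
      At 29: go left to 19.
        19 is a leaf — visit 19.
      At 29: no right child.
      Visit 29.
    Visit 27.
  At 30: go right to 7.
    7 is a leaf — visit 7.
  Visit 30.
Visit 1.
Full post-order sequence: 33, 21, 28, 22, 2, 4, 19, 29, 27, 7, 30, 1.

7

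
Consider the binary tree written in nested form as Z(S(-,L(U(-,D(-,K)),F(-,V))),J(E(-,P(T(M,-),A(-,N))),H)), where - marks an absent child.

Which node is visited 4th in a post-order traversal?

Post-order visits the left subtree, then the right subtree, then the node.
At Z: go left to S.
  At S: no left child.
  At S: go right to L.
    At L: go left to U.
      At U: no left child.
      At U: go right to D.
        At D: no left child.
        At D: go right to K.
          K is a leaf — visit K.
        Visit D.
      Visit U.
    At L: go right to F.
      At F: no left child.
      At F: go right to V.
        V is a leaf — visit V.
      Visit F.
    Visit L.
  Visit S.
At Z: go right to J.
  At J: go left to E.
    At E: no left child.
    At E: go right to P.
      At P: go left to T.
        At T: go left to M.
          M is a leaf — visit M.
        At T: no right child.
        Visit T.
      At P: go right to A.
        At A: no left child.
        At A: go right to N.
          N is a leaf — visit N.
        Visit A.
      Visit P.
    Visit E.
  At J: go right to H.
    H is a leaf — visit H.
  Visit J.
Visit Z.
Full post-order sequence: K, D, U, V, F, L, S, M, T, N, A, P, E, H, J, Z.

V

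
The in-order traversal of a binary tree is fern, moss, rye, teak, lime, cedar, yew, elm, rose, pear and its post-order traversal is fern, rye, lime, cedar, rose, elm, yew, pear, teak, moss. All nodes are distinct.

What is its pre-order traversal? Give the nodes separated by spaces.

moss fern teak rye pear yew cedar lime elm rose

The last element of post-order is the root; it splits in-order into left and right subtrees.
Root moss: left subtree has 1 node {fern}, right has 8 {rye, teak, lime, cedar, yew, elm, rose, pear}.
  Root teak: left subtree has 1 node {rye}, right has 6 {lime, cedar, yew, elm, rose, pear}.
    Root pear: left subtree has 5 nodes {lime, cedar, yew, elm, rose}, right has 0 { }.
      Root yew: left subtree has 2 nodes {lime, cedar}, right has 2 {elm, rose}.
        Root cedar: left subtree has 1 node {lime}, right has 0 { }.
        Root elm: left subtree has 0 nodes { }, right has 1 {rose}.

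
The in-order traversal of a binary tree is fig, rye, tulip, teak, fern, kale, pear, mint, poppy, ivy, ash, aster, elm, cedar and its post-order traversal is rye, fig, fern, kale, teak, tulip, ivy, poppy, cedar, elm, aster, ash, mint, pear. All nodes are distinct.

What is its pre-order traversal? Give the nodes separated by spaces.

The last element of post-order is the root; it splits in-order into left and right subtrees.
Root pear: left subtree has 6 nodes {fig, rye, tulip, teak, fern, kale}, right has 7 {mint, poppy, ivy, ash, aster, elm, cedar}.
  Root tulip: left subtree has 2 nodes {fig, rye}, right has 3 {teak, fern, kale}.
    Root fig: left subtree has 0 nodes { }, right has 1 {rye}.
    Root teak: left subtree has 0 nodes { }, right has 2 {fern, kale}.
      Root kale: left subtree has 1 node {fern}, right has 0 { }.
  Root mint: left subtree has 0 nodes { }, right has 6 {poppy, ivy, ash, aster, elm, cedar}.
    Root ash: left subtree has 2 nodes {poppy, ivy}, right has 3 {aster, elm, cedar}.
      Root poppy: left subtree has 0 nodes { }, right has 1 {ivy}.
      Root aster: left subtree has 0 nodes { }, right has 2 {elm, cedar}.
        Root elm: left subtree has 0 nodes { }, right has 1 {cedar}.

pear tulip fig rye teak kale fern mint ash poppy ivy aster elm cedar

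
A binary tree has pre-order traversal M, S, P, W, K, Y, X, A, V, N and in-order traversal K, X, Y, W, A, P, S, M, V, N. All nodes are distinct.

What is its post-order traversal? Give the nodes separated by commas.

X, Y, K, A, W, P, S, N, V, M

The first element of pre-order is the root; it splits in-order into left and right subtrees.
Root M: left subtree has 7 nodes {K, X, Y, W, A, P, S}, right has 2 {V, N}.
  Root S: left subtree has 6 nodes {K, X, Y, W, A, P}, right has 0 { }.
    Root P: left subtree has 5 nodes {K, X, Y, W, A}, right has 0 { }.
      Root W: left subtree has 3 nodes {K, X, Y}, right has 1 {A}.
        Root K: left subtree has 0 nodes { }, right has 2 {X, Y}.
          Root Y: left subtree has 1 node {X}, right has 0 { }.
  Root V: left subtree has 0 nodes { }, right has 1 {N}.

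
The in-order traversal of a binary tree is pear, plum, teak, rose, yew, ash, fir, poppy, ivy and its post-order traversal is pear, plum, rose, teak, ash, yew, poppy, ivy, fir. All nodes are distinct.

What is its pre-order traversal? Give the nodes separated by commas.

fir, yew, teak, plum, pear, rose, ash, ivy, poppy

The last element of post-order is the root; it splits in-order into left and right subtrees.
Root fir: left subtree has 6 nodes {pear, plum, teak, rose, yew, ash}, right has 2 {poppy, ivy}.
  Root yew: left subtree has 4 nodes {pear, plum, teak, rose}, right has 1 {ash}.
    Root teak: left subtree has 2 nodes {pear, plum}, right has 1 {rose}.
      Root plum: left subtree has 1 node {pear}, right has 0 { }.
  Root ivy: left subtree has 1 node {poppy}, right has 0 { }.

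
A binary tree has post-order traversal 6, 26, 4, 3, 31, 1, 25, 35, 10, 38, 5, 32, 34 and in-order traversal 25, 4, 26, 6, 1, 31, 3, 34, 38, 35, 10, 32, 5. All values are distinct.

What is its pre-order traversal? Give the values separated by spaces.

34 25 1 4 26 6 31 3 32 38 10 35 5

The last element of post-order is the root; it splits in-order into left and right subtrees.
Root 34: left subtree has 7 nodes {25, 4, 26, 6, 1, 31, 3}, right has 5 {38, 35, 10, 32, 5}.
  Root 25: left subtree has 0 nodes { }, right has 6 {4, 26, 6, 1, 31, 3}.
    Root 1: left subtree has 3 nodes {4, 26, 6}, right has 2 {31, 3}.
      Root 4: left subtree has 0 nodes { }, right has 2 {26, 6}.
        Root 26: left subtree has 0 nodes { }, right has 1 {6}.
      Root 31: left subtree has 0 nodes { }, right has 1 {3}.
  Root 32: left subtree has 3 nodes {38, 35, 10}, right has 1 {5}.
    Root 38: left subtree has 0 nodes { }, right has 2 {35, 10}.
      Root 10: left subtree has 1 node {35}, right has 0 { }.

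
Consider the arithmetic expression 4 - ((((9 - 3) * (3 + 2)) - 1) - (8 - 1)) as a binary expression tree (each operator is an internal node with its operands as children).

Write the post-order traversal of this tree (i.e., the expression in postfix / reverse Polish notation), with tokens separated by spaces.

4 9 3 - 3 2 + * 1 - 8 1 - - -

Post-order on an expression tree gives postfix notation: for each operator, emit left operand, right operand, then the operator.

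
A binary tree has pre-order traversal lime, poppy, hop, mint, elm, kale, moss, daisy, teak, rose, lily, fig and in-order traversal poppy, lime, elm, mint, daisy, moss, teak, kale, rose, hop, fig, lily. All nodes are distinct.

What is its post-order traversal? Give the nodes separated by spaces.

poppy elm daisy teak moss rose kale mint fig lily hop lime

The first element of pre-order is the root; it splits in-order into left and right subtrees.
Root lime: left subtree has 1 node {poppy}, right has 10 {elm, mint, daisy, moss, teak, kale, rose, hop, fig, lily}.
  Root hop: left subtree has 7 nodes {elm, mint, daisy, moss, teak, kale, rose}, right has 2 {fig, lily}.
    Root mint: left subtree has 1 node {elm}, right has 5 {daisy, moss, teak, kale, rose}.
      Root kale: left subtree has 3 nodes {daisy, moss, teak}, right has 1 {rose}.
        Root moss: left subtree has 1 node {daisy}, right has 1 {teak}.
    Root lily: left subtree has 1 node {fig}, right has 0 { }.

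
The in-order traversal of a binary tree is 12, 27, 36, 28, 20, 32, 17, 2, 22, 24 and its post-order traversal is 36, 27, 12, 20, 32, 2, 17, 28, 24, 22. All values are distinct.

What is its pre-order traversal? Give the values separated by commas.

22, 28, 12, 27, 36, 17, 32, 20, 2, 24

The last element of post-order is the root; it splits in-order into left and right subtrees.
Root 22: left subtree has 8 nodes {12, 27, 36, 28, 20, 32, 17, 2}, right has 1 {24}.
  Root 28: left subtree has 3 nodes {12, 27, 36}, right has 4 {20, 32, 17, 2}.
    Root 12: left subtree has 0 nodes { }, right has 2 {27, 36}.
      Root 27: left subtree has 0 nodes { }, right has 1 {36}.
    Root 17: left subtree has 2 nodes {20, 32}, right has 1 {2}.
      Root 32: left subtree has 1 node {20}, right has 0 { }.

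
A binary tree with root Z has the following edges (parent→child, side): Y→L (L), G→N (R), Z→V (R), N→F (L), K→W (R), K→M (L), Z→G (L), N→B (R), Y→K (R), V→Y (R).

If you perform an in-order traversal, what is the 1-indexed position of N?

In-order visits the left subtree, then the node, then the right subtree.
At Z: go left to G.
  At G: no left child.
  Visit G.
  At G: go right to N.
    At N: go left to F.
      F is a leaf — visit F.
    Visit N.
    At N: go right to B.
      B is a leaf — visit B.
Visit Z.
At Z: go right to V.
  At V: no left child.
  Visit V.
  At V: go right to Y.
    At Y: go left to L.
      L is a leaf — visit L.
    Visit Y.
    At Y: go right to K.
      At K: go left to M.
        M is a leaf — visit M.
      Visit K.
      At K: go right to W.
        W is a leaf — visit W.
Full in-order sequence: G, F, N, B, Z, V, L, Y, M, K, W.

3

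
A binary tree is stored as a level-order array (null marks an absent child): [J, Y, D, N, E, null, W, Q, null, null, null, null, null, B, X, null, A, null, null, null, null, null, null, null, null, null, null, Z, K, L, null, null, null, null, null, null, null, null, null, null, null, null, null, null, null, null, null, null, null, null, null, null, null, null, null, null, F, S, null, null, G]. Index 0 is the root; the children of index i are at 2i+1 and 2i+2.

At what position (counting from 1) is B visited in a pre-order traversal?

9

Pre-order visits the node, then its left subtree, then its right subtree.
Visit J.
At J: go left to Y.
  Visit Y.
  At Y: go left to N.
    Visit N.
    At N: go left to Q.
      Visit Q.
      At Q: no left child.
      At Q: go right to A.
        A is a leaf — visit A.
    At N: no right child.
  At Y: go right to E.
    E is a leaf — visit E.
At J: go right to D.
  Visit D.
  At D: no left child.
  At D: go right to W.
    Visit W.
    At W: go left to B.
      Visit B.
      At B: go left to Z.
        Visit Z.
        At Z: no left child.
        At Z: go right to F.
          F is a leaf — visit F.
      At B: go right to K.
        Visit K.
        At K: go left to S.
          S is a leaf — visit S.
        At K: no right child.
    At W: go right to X.
      Visit X.
      At X: go left to L.
        Visit L.
        At L: no left child.
        At L: go right to G.
          G is a leaf — visit G.
      At X: no right child.
Full pre-order sequence: J, Y, N, Q, A, E, D, W, B, Z, F, K, S, X, L, G.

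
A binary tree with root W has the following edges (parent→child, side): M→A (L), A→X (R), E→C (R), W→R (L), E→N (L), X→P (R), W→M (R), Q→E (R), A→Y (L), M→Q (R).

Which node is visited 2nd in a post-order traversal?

Post-order visits the left subtree, then the right subtree, then the node.
At W: go left to R.
  R is a leaf — visit R.
At W: go right to M.
  At M: go left to A.
    At A: go left to Y.
      Y is a leaf — visit Y.
    At A: go right to X.
      At X: no left child.
      At X: go right to P.
        P is a leaf — visit P.
      Visit X.
    Visit A.
  At M: go right to Q.
    At Q: no left child.
    At Q: go right to E.
      At E: go left to N.
        N is a leaf — visit N.
      At E: go right to C.
        C is a leaf — visit C.
      Visit E.
    Visit Q.
  Visit M.
Visit W.
Full post-order sequence: R, Y, P, X, A, N, C, E, Q, M, W.

Y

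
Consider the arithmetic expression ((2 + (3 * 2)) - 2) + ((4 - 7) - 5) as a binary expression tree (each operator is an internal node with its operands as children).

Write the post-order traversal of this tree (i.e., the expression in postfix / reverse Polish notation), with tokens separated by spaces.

Post-order on an expression tree gives postfix notation: for each operator, emit left operand, right operand, then the operator.

2 3 2 * + 2 - 4 7 - 5 - +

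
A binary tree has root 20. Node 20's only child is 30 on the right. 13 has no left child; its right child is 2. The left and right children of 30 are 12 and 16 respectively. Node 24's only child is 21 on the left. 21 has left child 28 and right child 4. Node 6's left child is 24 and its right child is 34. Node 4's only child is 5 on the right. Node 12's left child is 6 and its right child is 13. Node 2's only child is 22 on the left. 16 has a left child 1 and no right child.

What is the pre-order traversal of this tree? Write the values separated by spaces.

Pre-order visits the node, then its left subtree, then its right subtree.
Visit 20.
At 20: no left child.
At 20: go right to 30.
  Visit 30.
  At 30: go left to 12.
    Visit 12.
    At 12: go left to 6.
      Visit 6.
      At 6: go left to 24.
        Visit 24.
        At 24: go left to 21.
          Visit 21.
          At 21: go left to 28.
            28 is a leaf — visit 28.
          At 21: go right to 4.
            Visit 4.
            At 4: no left child.
            At 4: go right to 5.
              5 is a leaf — visit 5.
        At 24: no right child.
      At 6: go right to 34.
        34 is a leaf — visit 34.
    At 12: go right to 13.
      Visit 13.
      At 13: no left child.
      At 13: go right to 2.
        Visit 2.
        At 2: go left to 22.
          22 is a leaf — visit 22.
        At 2: no right child.
  At 30: go right to 16.
    Visit 16.
    At 16: go left to 1.
      1 is a leaf — visit 1.
    At 16: no right child.

20 30 12 6 24 21 28 4 5 34 13 2 22 16 1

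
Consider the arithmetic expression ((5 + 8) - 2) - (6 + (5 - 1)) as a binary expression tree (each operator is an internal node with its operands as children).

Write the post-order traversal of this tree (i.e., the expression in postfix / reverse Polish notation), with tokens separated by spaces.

Post-order on an expression tree gives postfix notation: for each operator, emit left operand, right operand, then the operator.

5 8 + 2 - 6 5 1 - + -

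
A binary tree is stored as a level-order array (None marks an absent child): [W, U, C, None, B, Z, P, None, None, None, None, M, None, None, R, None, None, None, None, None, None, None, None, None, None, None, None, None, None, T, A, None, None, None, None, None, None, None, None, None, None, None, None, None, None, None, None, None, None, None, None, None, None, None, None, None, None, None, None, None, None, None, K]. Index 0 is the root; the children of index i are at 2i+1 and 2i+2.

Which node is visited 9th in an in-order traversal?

In-order visits the left subtree, then the node, then the right subtree.
At W: go left to U.
  At U: no left child.
  Visit U.
  At U: go right to B.
    B is a leaf — visit B.
Visit W.
At W: go right to C.
  At C: go left to Z.
    At Z: go left to M.
      M is a leaf — visit M.
    Visit Z.
    At Z: no right child.
  Visit C.
  At C: go right to P.
    At P: no left child.
    Visit P.
    At P: go right to R.
      At R: go left to T.
        T is a leaf — visit T.
      Visit R.
      At R: go right to A.
        At A: no left child.
        Visit A.
        At A: go right to K.
          K is a leaf — visit K.
Full in-order sequence: U, B, W, M, Z, C, P, T, R, A, K.

R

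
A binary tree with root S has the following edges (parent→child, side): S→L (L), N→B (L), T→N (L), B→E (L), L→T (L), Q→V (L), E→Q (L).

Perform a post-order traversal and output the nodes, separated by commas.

V, Q, E, B, N, T, L, S

Post-order visits the left subtree, then the right subtree, then the node.
At S: go left to L.
  At L: go left to T.
    At T: go left to N.
      At N: go left to B.
        At B: go left to E.
          At E: go left to Q.
            At Q: go left to V.
              V is a leaf — visit V.
            At Q: no right child.
            Visit Q.
          At E: no right child.
          Visit E.
        At B: no right child.
        Visit B.
      At N: no right child.
      Visit N.
    At T: no right child.
    Visit T.
  At L: no right child.
  Visit L.
At S: no right child.
Visit S.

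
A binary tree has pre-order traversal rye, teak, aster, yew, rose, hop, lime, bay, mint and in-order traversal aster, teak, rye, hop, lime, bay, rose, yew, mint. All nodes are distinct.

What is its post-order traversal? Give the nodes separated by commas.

aster, teak, bay, lime, hop, rose, mint, yew, rye

The first element of pre-order is the root; it splits in-order into left and right subtrees.
Root rye: left subtree has 2 nodes {aster, teak}, right has 6 {hop, lime, bay, rose, yew, mint}.
  Root teak: left subtree has 1 node {aster}, right has 0 { }.
  Root yew: left subtree has 4 nodes {hop, lime, bay, rose}, right has 1 {mint}.
    Root rose: left subtree has 3 nodes {hop, lime, bay}, right has 0 { }.
      Root hop: left subtree has 0 nodes { }, right has 2 {lime, bay}.
        Root lime: left subtree has 0 nodes { }, right has 1 {bay}.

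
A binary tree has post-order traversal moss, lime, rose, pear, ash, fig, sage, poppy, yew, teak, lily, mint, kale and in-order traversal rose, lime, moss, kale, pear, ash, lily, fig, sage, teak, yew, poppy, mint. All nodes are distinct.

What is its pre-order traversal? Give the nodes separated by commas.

kale, rose, lime, moss, mint, lily, ash, pear, teak, sage, fig, yew, poppy

The last element of post-order is the root; it splits in-order into left and right subtrees.
Root kale: left subtree has 3 nodes {rose, lime, moss}, right has 9 {pear, ash, lily, fig, sage, teak, yew, poppy, mint}.
  Root rose: left subtree has 0 nodes { }, right has 2 {lime, moss}.
    Root lime: left subtree has 0 nodes { }, right has 1 {moss}.
  Root mint: left subtree has 8 nodes {pear, ash, lily, fig, sage, teak, yew, poppy}, right has 0 { }.
    Root lily: left subtree has 2 nodes {pear, ash}, right has 5 {fig, sage, teak, yew, poppy}.
      Root ash: left subtree has 1 node {pear}, right has 0 { }.
      Root teak: left subtree has 2 nodes {fig, sage}, right has 2 {yew, poppy}.
        Root sage: left subtree has 1 node {fig}, right has 0 { }.
        Root yew: left subtree has 0 nodes { }, right has 1 {poppy}.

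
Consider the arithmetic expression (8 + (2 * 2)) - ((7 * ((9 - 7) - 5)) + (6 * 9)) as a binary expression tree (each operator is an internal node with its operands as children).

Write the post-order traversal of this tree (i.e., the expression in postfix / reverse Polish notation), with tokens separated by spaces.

8 2 2 * + 7 9 7 - 5 - * 6 9 * + -

Post-order on an expression tree gives postfix notation: for each operator, emit left operand, right operand, then the operator.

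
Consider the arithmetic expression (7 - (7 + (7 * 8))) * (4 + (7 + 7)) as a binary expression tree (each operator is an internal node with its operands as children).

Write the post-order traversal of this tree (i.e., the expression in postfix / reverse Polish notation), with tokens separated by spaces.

Post-order on an expression tree gives postfix notation: for each operator, emit left operand, right operand, then the operator.

7 7 7 8 * + - 4 7 7 + + *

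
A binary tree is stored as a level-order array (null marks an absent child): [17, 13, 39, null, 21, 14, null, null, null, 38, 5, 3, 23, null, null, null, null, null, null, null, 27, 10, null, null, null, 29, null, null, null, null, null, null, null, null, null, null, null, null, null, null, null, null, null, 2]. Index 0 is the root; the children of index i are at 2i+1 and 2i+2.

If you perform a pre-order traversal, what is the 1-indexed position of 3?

11

Pre-order visits the node, then its left subtree, then its right subtree.
Visit 17.
At 17: go left to 13.
  Visit 13.
  At 13: no left child.
  At 13: go right to 21.
    Visit 21.
    At 21: go left to 38.
      Visit 38.
      At 38: no left child.
      At 38: go right to 27.
        27 is a leaf — visit 27.
    At 21: go right to 5.
      Visit 5.
      At 5: go left to 10.
        Visit 10.
        At 10: go left to 2.
          2 is a leaf — visit 2.
        At 10: no right child.
      At 5: no right child.
At 17: go right to 39.
  Visit 39.
  At 39: go left to 14.
    Visit 14.
    At 14: go left to 3.
      3 is a leaf — visit 3.
    At 14: go right to 23.
      Visit 23.
      At 23: go left to 29.
        29 is a leaf — visit 29.
      At 23: no right child.
  At 39: no right child.
Full pre-order sequence: 17, 13, 21, 38, 27, 5, 10, 2, 39, 14, 3, 23, 29.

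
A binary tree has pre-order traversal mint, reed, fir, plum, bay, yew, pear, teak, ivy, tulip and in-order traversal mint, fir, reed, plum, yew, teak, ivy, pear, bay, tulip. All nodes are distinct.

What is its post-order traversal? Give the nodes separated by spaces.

The first element of pre-order is the root; it splits in-order into left and right subtrees.
Root mint: left subtree has 0 nodes { }, right has 9 {fir, reed, plum, yew, teak, ivy, pear, bay, tulip}.
  Root reed: left subtree has 1 node {fir}, right has 7 {plum, yew, teak, ivy, pear, bay, tulip}.
    Root plum: left subtree has 0 nodes { }, right has 6 {yew, teak, ivy, pear, bay, tulip}.
      Root bay: left subtree has 4 nodes {yew, teak, ivy, pear}, right has 1 {tulip}.
        Root yew: left subtree has 0 nodes { }, right has 3 {teak, ivy, pear}.
          Root pear: left subtree has 2 nodes {teak, ivy}, right has 0 { }.
            Root teak: left subtree has 0 nodes { }, right has 1 {ivy}.

fir ivy teak pear yew tulip bay plum reed mint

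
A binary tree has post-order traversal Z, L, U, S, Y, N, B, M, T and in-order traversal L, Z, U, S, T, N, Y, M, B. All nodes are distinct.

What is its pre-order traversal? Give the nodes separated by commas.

T, S, U, L, Z, M, N, Y, B

The last element of post-order is the root; it splits in-order into left and right subtrees.
Root T: left subtree has 4 nodes {L, Z, U, S}, right has 4 {N, Y, M, B}.
  Root S: left subtree has 3 nodes {L, Z, U}, right has 0 { }.
    Root U: left subtree has 2 nodes {L, Z}, right has 0 { }.
      Root L: left subtree has 0 nodes { }, right has 1 {Z}.
  Root M: left subtree has 2 nodes {N, Y}, right has 1 {B}.
    Root N: left subtree has 0 nodes { }, right has 1 {Y}.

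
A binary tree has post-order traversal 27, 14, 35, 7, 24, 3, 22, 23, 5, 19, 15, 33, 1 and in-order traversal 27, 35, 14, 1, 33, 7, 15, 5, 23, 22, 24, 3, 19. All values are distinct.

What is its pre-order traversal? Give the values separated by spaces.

1 35 27 14 33 15 7 19 5 23 22 3 24

The last element of post-order is the root; it splits in-order into left and right subtrees.
Root 1: left subtree has 3 nodes {27, 35, 14}, right has 9 {33, 7, 15, 5, 23, 22, 24, 3, 19}.
  Root 35: left subtree has 1 node {27}, right has 1 {14}.
  Root 33: left subtree has 0 nodes { }, right has 8 {7, 15, 5, 23, 22, 24, 3, 19}.
    Root 15: left subtree has 1 node {7}, right has 6 {5, 23, 22, 24, 3, 19}.
      Root 19: left subtree has 5 nodes {5, 23, 22, 24, 3}, right has 0 { }.
        Root 5: left subtree has 0 nodes { }, right has 4 {23, 22, 24, 3}.
          Root 23: left subtree has 0 nodes { }, right has 3 {22, 24, 3}.
            Root 22: left subtree has 0 nodes { }, right has 2 {24, 3}.
              Root 3: left subtree has 1 node {24}, right has 0 { }.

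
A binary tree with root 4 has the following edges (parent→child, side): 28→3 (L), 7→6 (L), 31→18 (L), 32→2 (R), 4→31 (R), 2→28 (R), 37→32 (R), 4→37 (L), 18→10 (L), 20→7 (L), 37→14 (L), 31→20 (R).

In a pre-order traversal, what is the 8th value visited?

Pre-order visits the node, then its left subtree, then its right subtree.
Visit 4.
At 4: go left to 37.
  Visit 37.
  At 37: go left to 14.
    14 is a leaf — visit 14.
  At 37: go right to 32.
    Visit 32.
    At 32: no left child.
    At 32: go right to 2.
      Visit 2.
      At 2: no left child.
      At 2: go right to 28.
        Visit 28.
        At 28: go left to 3.
          3 is a leaf — visit 3.
        At 28: no right child.
At 4: go right to 31.
  Visit 31.
  At 31: go left to 18.
    Visit 18.
    At 18: go left to 10.
      10 is a leaf — visit 10.
    At 18: no right child.
  At 31: go right to 20.
    Visit 20.
    At 20: go left to 7.
      Visit 7.
      At 7: go left to 6.
        6 is a leaf — visit 6.
      At 7: no right child.
    At 20: no right child.
Full pre-order sequence: 4, 37, 14, 32, 2, 28, 3, 31, 18, 10, 20, 7, 6.

31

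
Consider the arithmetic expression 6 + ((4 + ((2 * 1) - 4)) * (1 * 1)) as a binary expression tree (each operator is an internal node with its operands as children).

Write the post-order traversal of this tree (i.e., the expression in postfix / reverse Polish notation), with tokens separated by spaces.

Post-order on an expression tree gives postfix notation: for each operator, emit left operand, right operand, then the operator.

6 4 2 1 * 4 - + 1 1 * * +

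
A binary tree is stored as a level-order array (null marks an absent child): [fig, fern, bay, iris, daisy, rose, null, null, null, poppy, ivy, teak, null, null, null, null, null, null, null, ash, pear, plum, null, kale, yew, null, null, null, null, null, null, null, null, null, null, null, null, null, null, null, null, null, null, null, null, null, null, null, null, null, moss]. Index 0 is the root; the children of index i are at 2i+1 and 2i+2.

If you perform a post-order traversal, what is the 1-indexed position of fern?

8

Post-order visits the left subtree, then the right subtree, then the node.
At fig: go left to fern.
  At fern: go left to iris.
    iris is a leaf — visit iris.
  At fern: go right to daisy.
    At daisy: go left to poppy.
      At poppy: go left to ash.
        ash is a leaf — visit ash.
      At poppy: go right to pear.
        pear is a leaf — visit pear.
      Visit poppy.
    At daisy: go right to ivy.
      At ivy: go left to plum.
        plum is a leaf — visit plum.
      At ivy: no right child.
      Visit ivy.
    Visit daisy.
  Visit fern.
At fig: go right to bay.
  At bay: go left to rose.
    At rose: go left to teak.
      At teak: go left to kale.
        kale is a leaf — visit kale.
      At teak: go right to yew.
        At yew: no left child.
        At yew: go right to moss.
          moss is a leaf — visit moss.
        Visit yew.
      Visit teak.
    At rose: no right child.
    Visit rose.
  At bay: no right child.
  Visit bay.
Visit fig.
Full post-order sequence: iris, ash, pear, poppy, plum, ivy, daisy, fern, kale, moss, yew, teak, rose, bay, fig.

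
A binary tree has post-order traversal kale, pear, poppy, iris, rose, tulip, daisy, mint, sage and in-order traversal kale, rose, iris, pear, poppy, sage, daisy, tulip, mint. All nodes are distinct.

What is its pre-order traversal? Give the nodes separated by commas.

The last element of post-order is the root; it splits in-order into left and right subtrees.
Root sage: left subtree has 5 nodes {kale, rose, iris, pear, poppy}, right has 3 {daisy, tulip, mint}.
  Root rose: left subtree has 1 node {kale}, right has 3 {iris, pear, poppy}.
    Root iris: left subtree has 0 nodes { }, right has 2 {pear, poppy}.
      Root poppy: left subtree has 1 node {pear}, right has 0 { }.
  Root mint: left subtree has 2 nodes {daisy, tulip}, right has 0 { }.
    Root daisy: left subtree has 0 nodes { }, right has 1 {tulip}.

sage, rose, kale, iris, poppy, pear, mint, daisy, tulip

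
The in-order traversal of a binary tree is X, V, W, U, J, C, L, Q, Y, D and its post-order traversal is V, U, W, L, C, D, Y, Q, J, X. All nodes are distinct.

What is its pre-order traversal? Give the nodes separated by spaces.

X J W V U Q C L Y D

The last element of post-order is the root; it splits in-order into left and right subtrees.
Root X: left subtree has 0 nodes { }, right has 9 {V, W, U, J, C, L, Q, Y, D}.
  Root J: left subtree has 3 nodes {V, W, U}, right has 5 {C, L, Q, Y, D}.
    Root W: left subtree has 1 node {V}, right has 1 {U}.
    Root Q: left subtree has 2 nodes {C, L}, right has 2 {Y, D}.
      Root C: left subtree has 0 nodes { }, right has 1 {L}.
      Root Y: left subtree has 0 nodes { }, right has 1 {D}.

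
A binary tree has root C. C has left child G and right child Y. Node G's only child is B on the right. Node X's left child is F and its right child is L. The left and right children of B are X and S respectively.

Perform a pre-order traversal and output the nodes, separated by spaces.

C G B X F L S Y

Pre-order visits the node, then its left subtree, then its right subtree.
Visit C.
At C: go left to G.
  Visit G.
  At G: no left child.
  At G: go right to B.
    Visit B.
    At B: go left to X.
      Visit X.
      At X: go left to F.
        F is a leaf — visit F.
      At X: go right to L.
        L is a leaf — visit L.
    At B: go right to S.
      S is a leaf — visit S.
At C: go right to Y.
  Y is a leaf — visit Y.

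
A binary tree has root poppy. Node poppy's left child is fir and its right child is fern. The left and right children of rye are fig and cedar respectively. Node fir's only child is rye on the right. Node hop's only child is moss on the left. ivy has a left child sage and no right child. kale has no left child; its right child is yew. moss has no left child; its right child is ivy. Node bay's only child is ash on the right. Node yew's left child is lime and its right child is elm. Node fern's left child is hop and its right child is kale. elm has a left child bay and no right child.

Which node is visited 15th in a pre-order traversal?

bay

Pre-order visits the node, then its left subtree, then its right subtree.
Visit poppy.
At poppy: go left to fir.
  Visit fir.
  At fir: no left child.
  At fir: go right to rye.
    Visit rye.
    At rye: go left to fig.
      fig is a leaf — visit fig.
    At rye: go right to cedar.
      cedar is a leaf — visit cedar.
At poppy: go right to fern.
  Visit fern.
  At fern: go left to hop.
    Visit hop.
    At hop: go left to moss.
      Visit moss.
      At moss: no left child.
      At moss: go right to ivy.
        Visit ivy.
        At ivy: go left to sage.
          sage is a leaf — visit sage.
        At ivy: no right child.
    At hop: no right child.
  At fern: go right to kale.
    Visit kale.
    At kale: no left child.
    At kale: go right to yew.
      Visit yew.
      At yew: go left to lime.
        lime is a leaf — visit lime.
      At yew: go right to elm.
        Visit elm.
        At elm: go left to bay.
          Visit bay.
          At bay: no left child.
          At bay: go right to ash.
            ash is a leaf — visit ash.
        At elm: no right child.
Full pre-order sequence: poppy, fir, rye, fig, cedar, fern, hop, moss, ivy, sage, kale, yew, lime, elm, bay, ash.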